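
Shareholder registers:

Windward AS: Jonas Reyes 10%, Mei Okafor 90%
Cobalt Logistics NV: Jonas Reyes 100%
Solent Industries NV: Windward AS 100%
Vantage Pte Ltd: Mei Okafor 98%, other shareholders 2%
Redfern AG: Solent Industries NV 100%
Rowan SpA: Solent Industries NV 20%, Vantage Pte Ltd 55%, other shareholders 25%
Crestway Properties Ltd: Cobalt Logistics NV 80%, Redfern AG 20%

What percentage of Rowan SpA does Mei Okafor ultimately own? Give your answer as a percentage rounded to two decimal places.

71.90%

Mei reaches Rowan along 2 paths.
Via Windward → Solent: 90% × 100% × 20% = 18%.
Via Vantage: 98% × 55% = 53.9%.
Total: 18% + 53.9% = 71.9%.
Rounded: 71.90%.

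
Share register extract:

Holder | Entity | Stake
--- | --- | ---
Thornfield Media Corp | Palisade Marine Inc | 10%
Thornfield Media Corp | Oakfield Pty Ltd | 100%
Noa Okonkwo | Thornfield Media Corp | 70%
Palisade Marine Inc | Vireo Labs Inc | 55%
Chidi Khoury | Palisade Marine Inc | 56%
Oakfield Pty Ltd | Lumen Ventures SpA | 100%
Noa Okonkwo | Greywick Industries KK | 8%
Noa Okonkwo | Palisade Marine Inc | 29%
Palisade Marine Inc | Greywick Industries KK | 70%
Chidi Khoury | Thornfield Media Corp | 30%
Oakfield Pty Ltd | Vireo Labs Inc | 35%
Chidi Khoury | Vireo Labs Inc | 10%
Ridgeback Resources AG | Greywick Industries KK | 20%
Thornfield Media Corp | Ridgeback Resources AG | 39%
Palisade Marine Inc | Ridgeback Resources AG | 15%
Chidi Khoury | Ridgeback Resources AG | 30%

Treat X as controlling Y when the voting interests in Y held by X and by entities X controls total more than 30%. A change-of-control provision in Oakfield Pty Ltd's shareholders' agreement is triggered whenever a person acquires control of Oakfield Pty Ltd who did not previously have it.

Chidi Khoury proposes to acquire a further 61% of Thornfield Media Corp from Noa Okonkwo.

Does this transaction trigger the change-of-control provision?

The purchase adds only to Chidi's holdings (Noa's stake shrinks), so Chidi is the only person who could newly come to control Oakfield.
Chidi holds 56% of Palisade, so Chidi controls Palisade.
Chidi and Palisade together hold 30% + 15% = 45% of Ridgeback, so Chidi controls Ridgeback.
Palisade and Ridgeback together hold 70% + 20% = 90% of Greywick, so Chidi controls Greywick.
Chidi and Palisade together hold 10% + 55% = 65% of Vireo, so Chidi controls Vireo.
Neither Chidi nor any entity Chidi controls holds any voting interest in Oakfield.
So before the transaction, Chidi does not control Oakfield.
After the purchase, Chidi's direct stake in Thornfield rises to 30% + 61% = 91%, and Noa's stake falls to 9%.
Chidi holds 91% of Thornfield, so Chidi controls Thornfield.
Thornfield holds 100% of Oakfield, so Chidi controls Oakfield.
Chidi did not control Oakfield before and does after, so the clause is triggered.

Yes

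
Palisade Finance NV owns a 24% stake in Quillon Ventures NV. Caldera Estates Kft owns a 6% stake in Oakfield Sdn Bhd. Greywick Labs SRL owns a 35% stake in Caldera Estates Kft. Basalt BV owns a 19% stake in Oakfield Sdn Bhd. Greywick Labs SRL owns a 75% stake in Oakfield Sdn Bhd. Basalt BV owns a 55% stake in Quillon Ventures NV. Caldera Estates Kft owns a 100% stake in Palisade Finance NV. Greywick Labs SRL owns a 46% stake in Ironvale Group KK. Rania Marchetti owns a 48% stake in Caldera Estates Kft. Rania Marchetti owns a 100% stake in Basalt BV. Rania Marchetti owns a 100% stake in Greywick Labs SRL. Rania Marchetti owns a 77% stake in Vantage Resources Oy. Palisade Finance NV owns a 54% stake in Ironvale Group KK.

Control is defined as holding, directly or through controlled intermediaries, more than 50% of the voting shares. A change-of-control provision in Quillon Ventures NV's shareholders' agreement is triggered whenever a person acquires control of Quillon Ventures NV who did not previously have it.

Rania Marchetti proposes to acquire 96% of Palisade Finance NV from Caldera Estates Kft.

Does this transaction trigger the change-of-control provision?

No

The purchase adds only to Rania's holdings (Caldera's stake shrinks), so Rania is the only person who could newly come to control Quillon.
Rania holds 100% of Basalt, so Rania controls Basalt.
Rania holds 100% of Greywick, so Rania controls Greywick.
Greywick and Rania together hold 35% + 48% = 83% of Caldera, so Rania controls Caldera.
Caldera holds 100% of Palisade, so Rania controls Palisade.
Palisade and Basalt together hold 24% + 55% = 79% of Quillon, so Rania controls Quillon.
So Rania already controls Quillon before the transaction.
After the purchase, Rania holds 96% of Palisade directly, and Caldera's stake falls to 4%.
Rania controlled Quillon already, so this is not a new person acquiring control; every other person's position is unchanged or reduced.
No new person acquires control, so the clause is not triggered.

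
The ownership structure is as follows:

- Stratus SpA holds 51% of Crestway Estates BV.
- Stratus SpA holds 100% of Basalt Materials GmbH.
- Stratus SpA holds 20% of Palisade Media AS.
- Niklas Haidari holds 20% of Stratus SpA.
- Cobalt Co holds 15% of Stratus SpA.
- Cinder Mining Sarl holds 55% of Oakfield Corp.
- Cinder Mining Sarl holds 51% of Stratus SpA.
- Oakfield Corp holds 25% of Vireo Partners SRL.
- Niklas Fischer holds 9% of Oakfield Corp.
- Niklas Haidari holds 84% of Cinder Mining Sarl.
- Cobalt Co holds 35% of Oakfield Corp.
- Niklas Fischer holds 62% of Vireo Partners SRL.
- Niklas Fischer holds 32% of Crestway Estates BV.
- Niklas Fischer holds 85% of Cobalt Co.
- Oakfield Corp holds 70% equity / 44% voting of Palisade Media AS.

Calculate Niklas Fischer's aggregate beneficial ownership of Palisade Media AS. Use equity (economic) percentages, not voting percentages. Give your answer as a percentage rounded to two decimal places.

29.68%

Niklas Fischer reaches Palisade along 3 paths.
Via Cobalt → Stratus: 85% × 15% × 20% = 2.55%.
Via Oakfield: 9% × 70% = 6.3%.
Via Cobalt → Oakfield: 85% × 35% × 70% = 20.825%.
Total: 2.55% + 6.3% + 20.825% = 29.675%.
Rounded: 29.68%.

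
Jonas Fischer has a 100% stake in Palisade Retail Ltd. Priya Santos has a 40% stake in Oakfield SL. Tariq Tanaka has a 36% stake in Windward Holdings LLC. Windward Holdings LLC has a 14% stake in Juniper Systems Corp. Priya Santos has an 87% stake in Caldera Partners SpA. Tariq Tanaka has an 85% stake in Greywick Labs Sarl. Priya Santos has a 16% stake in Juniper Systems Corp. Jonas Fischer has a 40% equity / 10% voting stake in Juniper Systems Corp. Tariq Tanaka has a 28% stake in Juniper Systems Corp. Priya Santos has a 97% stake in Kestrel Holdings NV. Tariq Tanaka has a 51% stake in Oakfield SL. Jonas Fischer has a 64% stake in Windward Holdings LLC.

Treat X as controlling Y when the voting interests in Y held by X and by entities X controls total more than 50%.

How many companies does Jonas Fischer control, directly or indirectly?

2

Jonas holds 64% of Windward, so Jonas controls Windward.
Jonas holds 100% of Palisade, so Jonas controls Palisade.
No other company's threshold is met.
Jonas controls 2 companies.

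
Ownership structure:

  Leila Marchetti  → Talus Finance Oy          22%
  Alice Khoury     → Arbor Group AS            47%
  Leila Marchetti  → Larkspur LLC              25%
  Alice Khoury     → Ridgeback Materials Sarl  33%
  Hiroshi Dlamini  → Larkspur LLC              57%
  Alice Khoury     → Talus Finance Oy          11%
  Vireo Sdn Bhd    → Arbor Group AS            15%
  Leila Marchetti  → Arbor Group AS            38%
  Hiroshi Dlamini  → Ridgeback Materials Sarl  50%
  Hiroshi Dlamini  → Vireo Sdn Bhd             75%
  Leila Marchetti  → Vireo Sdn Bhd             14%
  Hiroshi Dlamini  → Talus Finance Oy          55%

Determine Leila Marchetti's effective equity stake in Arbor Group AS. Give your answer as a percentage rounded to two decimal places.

40.10%

Leila reaches Arbor along 2 paths.
Direct stake: 38% = 38%.
Via Vireo: 14% × 15% = 2.1%.
Total: 38% + 2.1% = 40.1%.
Rounded: 40.10%.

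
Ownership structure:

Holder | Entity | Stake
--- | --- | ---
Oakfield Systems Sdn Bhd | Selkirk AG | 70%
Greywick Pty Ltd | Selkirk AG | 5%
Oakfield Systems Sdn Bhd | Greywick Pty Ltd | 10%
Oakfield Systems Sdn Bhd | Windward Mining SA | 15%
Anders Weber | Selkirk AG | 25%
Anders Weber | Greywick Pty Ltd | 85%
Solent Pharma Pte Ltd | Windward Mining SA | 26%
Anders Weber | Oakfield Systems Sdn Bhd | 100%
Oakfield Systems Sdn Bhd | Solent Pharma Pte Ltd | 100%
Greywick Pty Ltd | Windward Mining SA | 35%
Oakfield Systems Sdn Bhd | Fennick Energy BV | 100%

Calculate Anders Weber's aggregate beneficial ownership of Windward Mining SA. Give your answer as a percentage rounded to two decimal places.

Anders reaches Windward along 4 paths.
Via Oakfield → Solent: 100% × 100% × 26% = 26%.
Via Greywick: 85% × 35% = 29.75%.
Via Oakfield → Greywick: 100% × 10% × 35% = 3.5%.
Via Oakfield: 100% × 15% = 15%.
Total: 26% + 29.75% + 3.5% + 15% = 74.25%.

74.25%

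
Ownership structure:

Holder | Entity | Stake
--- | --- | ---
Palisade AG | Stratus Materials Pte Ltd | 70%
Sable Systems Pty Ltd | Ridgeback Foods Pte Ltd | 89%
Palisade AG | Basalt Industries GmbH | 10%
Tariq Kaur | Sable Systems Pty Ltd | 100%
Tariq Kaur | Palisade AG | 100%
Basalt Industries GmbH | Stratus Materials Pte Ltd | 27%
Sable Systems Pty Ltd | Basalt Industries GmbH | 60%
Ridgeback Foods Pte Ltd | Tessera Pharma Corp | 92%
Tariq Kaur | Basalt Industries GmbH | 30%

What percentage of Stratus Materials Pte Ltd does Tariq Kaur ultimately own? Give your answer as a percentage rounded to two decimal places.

97.00%

Tariq reaches Stratus along 4 paths.
Via Sable → Basalt: 100% × 60% × 27% = 16.2%.
Via Basalt: 30% × 27% = 8.1%.
Via Palisade → Basalt: 100% × 10% × 27% = 2.7%.
Via Palisade: 100% × 70% = 70%.
Total: 16.2% + 8.1% + 2.7% + 70% = 97%.
Rounded: 97.00%.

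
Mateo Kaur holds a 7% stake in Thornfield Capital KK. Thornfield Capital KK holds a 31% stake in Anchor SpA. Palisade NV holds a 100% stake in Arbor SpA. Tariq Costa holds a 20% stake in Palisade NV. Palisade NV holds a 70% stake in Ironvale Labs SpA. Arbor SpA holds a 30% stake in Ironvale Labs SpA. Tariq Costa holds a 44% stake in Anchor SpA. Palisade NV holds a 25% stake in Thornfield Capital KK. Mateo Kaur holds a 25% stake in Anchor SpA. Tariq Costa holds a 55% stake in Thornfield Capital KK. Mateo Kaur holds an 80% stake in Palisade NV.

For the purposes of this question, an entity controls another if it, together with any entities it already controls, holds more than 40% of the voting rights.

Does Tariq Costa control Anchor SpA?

Tariq holds 55% of Thornfield, so Tariq controls Thornfield.
Tariq and Thornfield together hold 44% + 31% = 75% of Anchor, so Tariq controls Anchor.

Yes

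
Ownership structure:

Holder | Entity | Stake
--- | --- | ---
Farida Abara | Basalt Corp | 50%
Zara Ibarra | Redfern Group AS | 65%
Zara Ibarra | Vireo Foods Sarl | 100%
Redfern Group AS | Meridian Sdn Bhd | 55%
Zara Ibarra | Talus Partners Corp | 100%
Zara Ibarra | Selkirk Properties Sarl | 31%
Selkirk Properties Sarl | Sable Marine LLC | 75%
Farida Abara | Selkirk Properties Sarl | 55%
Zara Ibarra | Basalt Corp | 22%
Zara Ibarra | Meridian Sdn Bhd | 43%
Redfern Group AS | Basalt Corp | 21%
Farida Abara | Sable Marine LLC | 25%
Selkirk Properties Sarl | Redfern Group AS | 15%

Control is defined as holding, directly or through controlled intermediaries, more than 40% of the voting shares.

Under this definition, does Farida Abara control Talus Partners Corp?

Farida holds 55% of Selkirk, so Farida controls Selkirk.
Farida holds 50% of Basalt, so Farida controls Basalt.
Selkirk and Farida together hold 75% + 25% = 100% of Sable, so Farida controls Sable.
Neither Farida nor any entity Farida controls holds any voting interest in Talus.
So Farida does not control Talus.

No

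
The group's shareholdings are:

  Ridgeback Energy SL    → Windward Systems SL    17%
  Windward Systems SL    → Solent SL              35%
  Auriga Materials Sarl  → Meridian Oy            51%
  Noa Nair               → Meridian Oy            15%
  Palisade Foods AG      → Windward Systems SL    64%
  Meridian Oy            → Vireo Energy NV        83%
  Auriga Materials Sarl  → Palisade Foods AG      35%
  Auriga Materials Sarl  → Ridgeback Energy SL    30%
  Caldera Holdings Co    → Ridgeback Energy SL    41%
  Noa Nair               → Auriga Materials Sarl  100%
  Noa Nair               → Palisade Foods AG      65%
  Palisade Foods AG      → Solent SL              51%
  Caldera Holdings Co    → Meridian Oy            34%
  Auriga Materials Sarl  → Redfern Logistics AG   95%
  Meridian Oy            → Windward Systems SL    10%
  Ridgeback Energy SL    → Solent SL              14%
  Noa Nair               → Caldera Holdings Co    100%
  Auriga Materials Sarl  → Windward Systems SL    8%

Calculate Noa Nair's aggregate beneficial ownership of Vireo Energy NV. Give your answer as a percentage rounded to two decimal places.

Noa reaches Vireo along 3 paths.
Via Auriga → Meridian: 100% × 51% × 83% = 42.33%.
Via Caldera → Meridian: 100% × 34% × 83% = 28.22%.
Via Meridian: 15% × 83% = 12.45%.
Total: 42.33% + 28.22% + 12.45% = 83%.
Rounded: 83.00%.

83.00%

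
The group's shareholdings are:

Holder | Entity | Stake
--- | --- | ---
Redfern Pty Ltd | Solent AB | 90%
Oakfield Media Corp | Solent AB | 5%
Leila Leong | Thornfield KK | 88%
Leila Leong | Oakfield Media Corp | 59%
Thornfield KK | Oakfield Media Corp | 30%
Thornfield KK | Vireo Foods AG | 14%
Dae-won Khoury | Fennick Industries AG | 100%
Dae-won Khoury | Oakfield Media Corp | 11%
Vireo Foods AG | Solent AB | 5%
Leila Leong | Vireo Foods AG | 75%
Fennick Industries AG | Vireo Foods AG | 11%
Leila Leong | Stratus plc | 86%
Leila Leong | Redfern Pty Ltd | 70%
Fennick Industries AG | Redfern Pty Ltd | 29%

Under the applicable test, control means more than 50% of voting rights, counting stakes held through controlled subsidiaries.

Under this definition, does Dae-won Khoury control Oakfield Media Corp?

Dae-won holds 100% of Fennick, so Dae-won controls Fennick.
In Oakfield, Dae-won's side holds only 11%, not > 50%.
So Dae-won does not control Oakfield.

No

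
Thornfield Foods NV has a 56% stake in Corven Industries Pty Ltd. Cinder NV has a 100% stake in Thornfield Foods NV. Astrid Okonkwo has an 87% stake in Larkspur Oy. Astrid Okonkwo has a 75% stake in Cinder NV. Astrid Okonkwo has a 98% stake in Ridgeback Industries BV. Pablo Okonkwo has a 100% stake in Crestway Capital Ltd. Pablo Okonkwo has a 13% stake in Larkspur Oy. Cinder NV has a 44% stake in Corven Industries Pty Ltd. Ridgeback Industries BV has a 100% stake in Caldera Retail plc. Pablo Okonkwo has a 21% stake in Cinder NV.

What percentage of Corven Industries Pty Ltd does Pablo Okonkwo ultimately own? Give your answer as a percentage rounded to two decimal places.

21.00%

Pablo reaches Corven along 2 paths.
Via Cinder: 21% × 44% = 9.24%.
Via Cinder → Thornfield: 21% × 100% × 56% = 11.76%.
Total: 9.24% + 11.76% = 21%.
Rounded: 21.00%.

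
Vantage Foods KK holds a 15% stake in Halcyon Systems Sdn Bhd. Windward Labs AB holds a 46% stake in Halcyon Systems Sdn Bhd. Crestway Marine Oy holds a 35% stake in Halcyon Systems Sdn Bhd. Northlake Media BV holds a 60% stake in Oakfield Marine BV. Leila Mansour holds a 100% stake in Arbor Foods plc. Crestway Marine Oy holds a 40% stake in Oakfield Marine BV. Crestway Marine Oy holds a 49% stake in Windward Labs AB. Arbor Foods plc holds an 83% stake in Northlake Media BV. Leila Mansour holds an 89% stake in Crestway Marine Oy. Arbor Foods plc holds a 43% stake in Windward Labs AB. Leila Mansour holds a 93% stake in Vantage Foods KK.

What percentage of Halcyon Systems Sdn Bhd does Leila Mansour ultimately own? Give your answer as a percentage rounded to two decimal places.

Leila reaches Halcyon along 4 paths.
Via Crestway: 89% × 35% = 31.15%.
Via Arbor → Windward: 100% × 43% × 46% = 19.78%.
Via Crestway → Windward: 89% × 49% × 46% = 20.0606%.
Via Vantage: 93% × 15% = 13.95%.
Total: 31.15% + 19.78% + 20.0606% + 13.95% = 84.9406%.
Rounded: 84.94%.

84.94%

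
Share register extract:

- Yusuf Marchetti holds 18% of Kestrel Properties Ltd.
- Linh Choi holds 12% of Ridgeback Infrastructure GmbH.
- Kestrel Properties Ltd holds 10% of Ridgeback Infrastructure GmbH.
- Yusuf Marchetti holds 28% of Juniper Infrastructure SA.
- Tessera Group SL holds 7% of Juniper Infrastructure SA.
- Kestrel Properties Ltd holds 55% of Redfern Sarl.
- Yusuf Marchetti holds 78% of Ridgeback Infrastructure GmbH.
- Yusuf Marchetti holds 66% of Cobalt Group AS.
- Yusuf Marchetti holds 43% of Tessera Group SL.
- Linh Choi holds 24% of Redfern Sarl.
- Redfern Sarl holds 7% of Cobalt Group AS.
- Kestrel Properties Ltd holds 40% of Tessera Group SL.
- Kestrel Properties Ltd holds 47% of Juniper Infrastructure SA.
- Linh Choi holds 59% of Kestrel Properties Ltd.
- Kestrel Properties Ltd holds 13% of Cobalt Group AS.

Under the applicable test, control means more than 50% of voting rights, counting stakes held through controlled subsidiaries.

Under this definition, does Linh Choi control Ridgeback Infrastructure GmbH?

No

Linh holds 59% of Kestrel, so Linh controls Kestrel.
Kestrel and Linh together hold 55% + 24% = 79% of Redfern, so Linh controls Redfern.
In Ridgeback, Linh's side holds only 10% + 12% = 22%, not > 50%.
So Linh does not control Ridgeback.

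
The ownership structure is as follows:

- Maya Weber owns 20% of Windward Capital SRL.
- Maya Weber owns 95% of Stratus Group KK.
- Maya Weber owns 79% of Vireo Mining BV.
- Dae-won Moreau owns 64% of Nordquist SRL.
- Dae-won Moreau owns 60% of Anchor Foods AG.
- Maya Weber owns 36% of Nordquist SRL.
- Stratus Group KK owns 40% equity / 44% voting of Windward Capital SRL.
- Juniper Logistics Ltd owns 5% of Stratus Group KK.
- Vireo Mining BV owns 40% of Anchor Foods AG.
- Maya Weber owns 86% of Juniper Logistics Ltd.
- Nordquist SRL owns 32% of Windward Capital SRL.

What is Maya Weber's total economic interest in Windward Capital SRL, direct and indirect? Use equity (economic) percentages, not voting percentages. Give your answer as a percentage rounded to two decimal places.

Maya reaches Windward along 4 paths.
Via Nordquist: 36% × 32% = 11.52%.
Via Stratus: 95% × 40% = 38%.
Via Juniper → Stratus: 86% × 5% × 40% = 1.72%.
Direct stake: 20% = 20%.
Total: 11.52% + 38% + 1.72% + 20% = 71.24%.

71.24%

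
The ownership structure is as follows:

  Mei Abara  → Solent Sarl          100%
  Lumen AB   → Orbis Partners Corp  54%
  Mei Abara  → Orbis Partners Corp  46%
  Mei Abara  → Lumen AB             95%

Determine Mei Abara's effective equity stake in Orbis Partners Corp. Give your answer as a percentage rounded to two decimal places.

97.30%

Mei reaches Orbis along 2 paths.
Direct stake: 46% = 46%.
Via Lumen: 95% × 54% = 51.3%.
Total: 46% + 51.3% = 97.3%.
Rounded: 97.30%.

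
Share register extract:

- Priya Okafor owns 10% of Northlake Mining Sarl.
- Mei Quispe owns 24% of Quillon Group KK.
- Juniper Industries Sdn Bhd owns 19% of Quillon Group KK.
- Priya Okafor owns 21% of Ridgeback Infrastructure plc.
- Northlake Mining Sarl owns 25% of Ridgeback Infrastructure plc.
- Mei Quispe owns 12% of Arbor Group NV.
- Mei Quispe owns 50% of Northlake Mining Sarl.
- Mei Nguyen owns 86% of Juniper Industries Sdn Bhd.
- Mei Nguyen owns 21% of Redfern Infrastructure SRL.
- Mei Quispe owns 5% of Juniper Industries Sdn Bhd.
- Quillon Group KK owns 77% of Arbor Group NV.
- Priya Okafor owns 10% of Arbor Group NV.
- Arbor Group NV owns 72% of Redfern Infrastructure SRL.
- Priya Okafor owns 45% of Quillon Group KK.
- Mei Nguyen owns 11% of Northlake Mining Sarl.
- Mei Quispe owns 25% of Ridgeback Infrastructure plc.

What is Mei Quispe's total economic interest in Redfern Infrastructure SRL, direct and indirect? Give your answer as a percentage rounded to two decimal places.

Mei Quispe reaches Redfern along 3 paths.
Via Juniper → Quillon → Arbor: 5% × 19% × 77% × 72% = 0.52668%.
Via Quillon → Arbor: 24% × 77% × 72% = 13.3056%.
Via Arbor: 12% × 72% = 8.64%.
Total: 0.52668% + 13.3056% + 8.64% = 22.47228%.
Rounded: 22.47%.

22.47%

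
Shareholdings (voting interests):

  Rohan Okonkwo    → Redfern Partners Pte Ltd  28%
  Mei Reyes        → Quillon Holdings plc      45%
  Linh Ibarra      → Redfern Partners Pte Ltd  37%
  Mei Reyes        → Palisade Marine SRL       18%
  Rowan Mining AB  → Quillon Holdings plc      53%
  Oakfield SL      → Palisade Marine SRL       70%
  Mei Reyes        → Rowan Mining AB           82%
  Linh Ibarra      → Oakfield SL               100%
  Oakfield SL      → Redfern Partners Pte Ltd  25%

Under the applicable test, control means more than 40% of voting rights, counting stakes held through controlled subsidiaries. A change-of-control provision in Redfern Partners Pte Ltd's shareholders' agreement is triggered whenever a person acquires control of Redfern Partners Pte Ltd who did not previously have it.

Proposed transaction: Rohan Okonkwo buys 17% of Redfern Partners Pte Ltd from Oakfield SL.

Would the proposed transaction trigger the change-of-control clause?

Yes

The purchase adds only to Rohan's holdings (Oakfield's stake shrinks), so Rohan is the only person who could newly come to control Redfern.
Rohan's largest direct stake is 28% in Redfern, which does not meet the threshold, so Rohan controls no company.
In Redfern, Rohan's side holds only 28%, not > 40%.
So before the transaction, Rohan does not control Redfern.
After the purchase, Rohan's direct stake in Redfern rises to 28% + 17% = 45%, and Oakfield's stake falls to 8%.
Rohan holds 45% of Redfern, so Rohan controls Redfern.
Rohan did not control Redfern before and does after, so the clause is triggered.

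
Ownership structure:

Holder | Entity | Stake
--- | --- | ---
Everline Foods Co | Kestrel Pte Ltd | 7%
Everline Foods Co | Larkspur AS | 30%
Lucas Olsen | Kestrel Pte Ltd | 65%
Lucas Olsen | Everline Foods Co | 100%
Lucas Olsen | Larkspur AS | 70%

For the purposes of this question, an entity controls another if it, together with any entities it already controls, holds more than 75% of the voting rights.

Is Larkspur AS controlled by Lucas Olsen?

Yes

Lucas holds 100% of Everline, so Lucas controls Everline.
Everline and Lucas together hold 30% + 70% = 100% of Larkspur, so Lucas controls Larkspur.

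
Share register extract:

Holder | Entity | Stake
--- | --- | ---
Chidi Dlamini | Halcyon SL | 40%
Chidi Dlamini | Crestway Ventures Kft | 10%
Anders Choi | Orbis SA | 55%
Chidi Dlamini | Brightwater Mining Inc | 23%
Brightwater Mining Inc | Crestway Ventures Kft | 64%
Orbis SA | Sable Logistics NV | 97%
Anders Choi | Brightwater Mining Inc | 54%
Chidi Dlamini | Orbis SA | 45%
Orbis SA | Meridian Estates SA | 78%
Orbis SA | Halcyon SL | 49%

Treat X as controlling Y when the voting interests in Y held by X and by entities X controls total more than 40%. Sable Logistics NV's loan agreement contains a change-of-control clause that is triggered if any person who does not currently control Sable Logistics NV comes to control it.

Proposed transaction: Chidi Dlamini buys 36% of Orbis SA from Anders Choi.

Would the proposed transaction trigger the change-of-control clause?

No

The purchase adds only to Chidi's holdings (Anders's stake shrinks), so Chidi is the only person who could newly come to control Sable.
Chidi holds 45% of Orbis, so Chidi controls Orbis.
Orbis holds 97% of Sable, so Chidi controls Sable.
So Chidi already controls Sable before the transaction.
After the purchase, Chidi's direct stake in Orbis rises to 45% + 36% = 81%, and Anders's stake falls to 19%.
Chidi controlled Sable already, so this is not a new person acquiring control; every other person's position is unchanged or reduced.
No new person acquires control, so the clause is not triggered.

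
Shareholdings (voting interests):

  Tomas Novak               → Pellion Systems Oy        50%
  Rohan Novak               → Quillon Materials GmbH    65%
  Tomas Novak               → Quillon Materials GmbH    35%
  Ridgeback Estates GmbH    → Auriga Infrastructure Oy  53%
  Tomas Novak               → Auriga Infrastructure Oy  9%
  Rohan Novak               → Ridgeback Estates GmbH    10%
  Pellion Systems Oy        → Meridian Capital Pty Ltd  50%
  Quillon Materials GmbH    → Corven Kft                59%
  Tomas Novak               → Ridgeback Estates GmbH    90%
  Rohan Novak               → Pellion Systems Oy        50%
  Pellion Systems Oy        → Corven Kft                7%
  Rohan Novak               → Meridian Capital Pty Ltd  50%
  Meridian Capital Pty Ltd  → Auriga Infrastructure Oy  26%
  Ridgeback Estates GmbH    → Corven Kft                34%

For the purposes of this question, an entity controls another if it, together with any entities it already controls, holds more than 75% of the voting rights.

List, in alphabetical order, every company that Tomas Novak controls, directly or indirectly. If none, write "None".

Ridgeback Estates GmbH

Tomas holds 90% of Ridgeback, so Tomas controls Ridgeback.
No other company's threshold is met.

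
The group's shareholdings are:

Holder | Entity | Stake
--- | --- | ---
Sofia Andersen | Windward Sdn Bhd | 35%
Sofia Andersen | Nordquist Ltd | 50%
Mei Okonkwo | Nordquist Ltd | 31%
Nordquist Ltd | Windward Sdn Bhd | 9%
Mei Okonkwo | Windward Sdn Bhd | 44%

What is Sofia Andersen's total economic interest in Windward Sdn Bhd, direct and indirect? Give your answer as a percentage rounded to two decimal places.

39.50%

Sofia reaches Windward along 2 paths.
Direct stake: 35% = 35%.
Via Nordquist: 50% × 9% = 4.5%.
Total: 35% + 4.5% = 39.5%.
Rounded: 39.50%.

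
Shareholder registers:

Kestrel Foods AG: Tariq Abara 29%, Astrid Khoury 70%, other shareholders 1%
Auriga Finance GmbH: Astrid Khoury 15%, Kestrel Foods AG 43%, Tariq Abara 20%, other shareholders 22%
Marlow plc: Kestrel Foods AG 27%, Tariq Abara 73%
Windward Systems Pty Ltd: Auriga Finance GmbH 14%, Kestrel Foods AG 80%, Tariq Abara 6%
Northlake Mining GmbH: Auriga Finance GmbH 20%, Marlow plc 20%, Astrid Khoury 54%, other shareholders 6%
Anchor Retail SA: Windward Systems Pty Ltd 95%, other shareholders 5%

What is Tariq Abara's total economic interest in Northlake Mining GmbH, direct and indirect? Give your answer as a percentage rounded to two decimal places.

Tariq reaches Northlake along 4 paths.
Via Kestrel → Auriga: 29% × 43% × 20% = 2.494%.
Via Auriga: 20% × 20% = 4%.
Via Kestrel → Marlow: 29% × 27% × 20% = 1.566%.
Via Marlow: 73% × 20% = 14.6%.
Total: 2.494% + 4% + 1.566% + 14.6% = 22.66%.

22.66%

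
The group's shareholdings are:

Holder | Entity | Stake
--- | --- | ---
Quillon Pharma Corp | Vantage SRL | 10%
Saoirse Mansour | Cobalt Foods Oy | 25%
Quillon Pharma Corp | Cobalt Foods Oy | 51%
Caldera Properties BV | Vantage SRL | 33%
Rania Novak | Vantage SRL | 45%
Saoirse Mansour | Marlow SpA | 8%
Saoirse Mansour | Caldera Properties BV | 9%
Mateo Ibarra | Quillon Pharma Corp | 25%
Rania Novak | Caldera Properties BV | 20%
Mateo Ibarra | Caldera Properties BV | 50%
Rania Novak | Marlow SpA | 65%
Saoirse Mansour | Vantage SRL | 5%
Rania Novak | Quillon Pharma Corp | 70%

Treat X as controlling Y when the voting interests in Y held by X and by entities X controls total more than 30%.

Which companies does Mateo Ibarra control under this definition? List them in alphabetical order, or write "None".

Mateo holds 50% of Caldera, so Mateo controls Caldera.
Caldera holds 33% of Vantage, so Mateo controls Vantage.
No other company's threshold is met.

Caldera Properties BV, Vantage SRL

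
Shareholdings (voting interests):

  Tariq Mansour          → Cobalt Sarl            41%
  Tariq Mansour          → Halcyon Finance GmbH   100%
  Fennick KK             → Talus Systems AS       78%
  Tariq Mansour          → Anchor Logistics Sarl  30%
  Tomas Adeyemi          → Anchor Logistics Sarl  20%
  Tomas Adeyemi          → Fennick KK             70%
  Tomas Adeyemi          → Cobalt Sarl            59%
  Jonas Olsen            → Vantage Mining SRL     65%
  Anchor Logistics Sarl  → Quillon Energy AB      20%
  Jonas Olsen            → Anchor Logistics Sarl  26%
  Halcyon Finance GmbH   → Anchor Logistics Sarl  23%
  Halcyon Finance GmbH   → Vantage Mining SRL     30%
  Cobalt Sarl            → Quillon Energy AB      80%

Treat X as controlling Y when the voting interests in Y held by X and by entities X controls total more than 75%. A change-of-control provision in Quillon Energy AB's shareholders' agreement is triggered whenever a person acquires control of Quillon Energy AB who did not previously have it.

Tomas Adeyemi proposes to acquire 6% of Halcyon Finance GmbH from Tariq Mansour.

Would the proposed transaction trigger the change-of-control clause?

The purchase adds only to Tomas's holdings (Tariq's stake shrinks), so Tomas is the only person who could newly come to control Quillon.
Tomas's largest direct stake is 70% in Fennick, which does not meet the threshold, so Tomas controls no company.
Neither Tomas nor any entity Tomas controls holds any voting interest in Quillon.
So before the transaction, Tomas does not control Quillon.
After the purchase, Tomas holds 6% of Halcyon directly, and Tariq's stake falls to 94%.
Tomas's side now holds 6% of Halcyon, not > 75%, so Tomas still does not control Halcyon.
After the transaction, neither Tomas nor any entity Tomas controls holds a voting interest in Quillon, so Tomas still does not control it.
No new person acquires control, so the clause is not triggered.

No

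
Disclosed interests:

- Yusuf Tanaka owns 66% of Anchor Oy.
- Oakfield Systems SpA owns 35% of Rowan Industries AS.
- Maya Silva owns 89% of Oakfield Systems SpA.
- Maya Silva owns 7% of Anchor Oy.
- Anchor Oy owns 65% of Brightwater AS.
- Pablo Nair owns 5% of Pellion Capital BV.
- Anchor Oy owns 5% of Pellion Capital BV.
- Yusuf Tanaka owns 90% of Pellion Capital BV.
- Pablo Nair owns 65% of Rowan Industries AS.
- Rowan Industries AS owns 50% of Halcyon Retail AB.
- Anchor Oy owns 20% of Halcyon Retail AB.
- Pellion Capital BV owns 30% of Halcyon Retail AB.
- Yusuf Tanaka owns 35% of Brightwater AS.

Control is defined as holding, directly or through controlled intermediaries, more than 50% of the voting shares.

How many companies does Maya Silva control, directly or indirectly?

Maya holds 89% of Oakfield, so Maya controls Oakfield.
No other company's threshold is met.
Maya controls 1 company.

1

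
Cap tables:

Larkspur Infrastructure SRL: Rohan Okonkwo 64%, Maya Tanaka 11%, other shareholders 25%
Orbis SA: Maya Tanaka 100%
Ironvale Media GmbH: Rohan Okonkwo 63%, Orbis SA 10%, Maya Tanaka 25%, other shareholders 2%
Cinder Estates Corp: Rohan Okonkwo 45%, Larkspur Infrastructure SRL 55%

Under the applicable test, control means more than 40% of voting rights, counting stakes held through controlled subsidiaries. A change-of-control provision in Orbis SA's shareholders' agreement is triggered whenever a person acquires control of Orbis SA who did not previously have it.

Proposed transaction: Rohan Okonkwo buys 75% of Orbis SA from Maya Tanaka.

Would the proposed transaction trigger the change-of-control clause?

The purchase adds only to Rohan's holdings (Maya's stake shrinks), so Rohan is the only person who could newly come to control Orbis.
Rohan holds 64% of Larkspur, so Rohan controls Larkspur.
Rohan holds 63% of Ironvale, so Rohan controls Ironvale.
Rohan and Larkspur together hold 45% + 55% = 100% of Cinder, so Rohan controls Cinder.
Neither Rohan nor any entity Rohan controls holds any voting interest in Orbis.
So before the transaction, Rohan does not control Orbis.
After the purchase, Rohan holds 75% of Orbis directly, and Maya's stake falls to 25%.
Rohan holds 75% of Orbis, so Rohan controls Orbis.
Rohan did not control Orbis before and does after, so the clause is triggered.

Yes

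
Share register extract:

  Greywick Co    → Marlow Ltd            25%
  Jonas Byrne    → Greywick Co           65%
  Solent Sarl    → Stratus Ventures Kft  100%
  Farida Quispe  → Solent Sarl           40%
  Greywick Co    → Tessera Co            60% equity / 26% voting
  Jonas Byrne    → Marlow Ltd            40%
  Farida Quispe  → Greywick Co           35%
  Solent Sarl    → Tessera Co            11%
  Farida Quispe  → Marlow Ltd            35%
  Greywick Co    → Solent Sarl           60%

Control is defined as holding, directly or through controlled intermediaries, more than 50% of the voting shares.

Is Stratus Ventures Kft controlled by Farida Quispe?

No

Farida's largest direct stake is 40% in Solent, which does not meet the threshold, so Farida controls no company.
Neither Farida nor any entity Farida controls holds any voting interest in Stratus.
So Farida does not control Stratus.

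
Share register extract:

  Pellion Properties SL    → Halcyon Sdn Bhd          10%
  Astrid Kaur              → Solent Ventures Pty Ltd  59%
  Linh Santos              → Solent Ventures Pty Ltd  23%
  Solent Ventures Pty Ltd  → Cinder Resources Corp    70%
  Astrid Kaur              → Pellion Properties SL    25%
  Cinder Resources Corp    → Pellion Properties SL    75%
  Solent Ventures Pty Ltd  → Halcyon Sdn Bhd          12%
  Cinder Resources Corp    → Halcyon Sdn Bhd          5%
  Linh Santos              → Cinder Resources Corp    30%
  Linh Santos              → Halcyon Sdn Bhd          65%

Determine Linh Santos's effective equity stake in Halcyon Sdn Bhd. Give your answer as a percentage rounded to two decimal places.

Linh reaches Halcyon along 6 paths.
Via Solent → Cinder: 23% × 70% × 5% = 0.805%.
Via Cinder: 30% × 5% = 1.5%.
Direct stake: 65% = 65%.
Via Solent: 23% × 12% = 2.76%.
Via Solent → Cinder → Pellion: 23% × 70% × 75% × 10% = 1.2075%.
Via Cinder → Pellion: 30% × 75% × 10% = 2.25%.
Total: 0.805% + 1.5% + 65% + 2.76% + 1.2075% + 2.25% = 73.5225%.
Rounded: 73.52%.

73.52%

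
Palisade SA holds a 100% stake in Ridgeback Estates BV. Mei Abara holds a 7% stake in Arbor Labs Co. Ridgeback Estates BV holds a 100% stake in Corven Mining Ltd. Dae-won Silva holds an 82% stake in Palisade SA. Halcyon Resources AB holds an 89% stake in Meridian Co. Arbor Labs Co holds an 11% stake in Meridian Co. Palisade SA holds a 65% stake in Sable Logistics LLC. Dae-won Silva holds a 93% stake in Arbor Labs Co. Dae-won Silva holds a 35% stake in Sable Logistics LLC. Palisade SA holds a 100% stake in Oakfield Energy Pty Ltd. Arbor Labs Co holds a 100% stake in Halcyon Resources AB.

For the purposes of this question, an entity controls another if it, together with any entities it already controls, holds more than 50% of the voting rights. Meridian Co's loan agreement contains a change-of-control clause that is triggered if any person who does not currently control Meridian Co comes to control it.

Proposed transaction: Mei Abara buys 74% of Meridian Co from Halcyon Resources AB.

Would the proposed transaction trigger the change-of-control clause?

The purchase adds only to Mei's holdings (Halcyon's stake shrinks), so Mei is the only person who could newly come to control Meridian.
Mei's largest direct stake is 7% in Arbor, which does not meet the threshold, so Mei controls no company.
Neither Mei nor any entity Mei controls holds any voting interest in Meridian.
So before the transaction, Mei does not control Meridian.
After the purchase, Mei holds 74% of Meridian directly, and Halcyon's stake falls to 15%.
Mei holds 74% of Meridian, so Mei controls Meridian.
Mei did not control Meridian before and does after, so the clause is triggered.

Yes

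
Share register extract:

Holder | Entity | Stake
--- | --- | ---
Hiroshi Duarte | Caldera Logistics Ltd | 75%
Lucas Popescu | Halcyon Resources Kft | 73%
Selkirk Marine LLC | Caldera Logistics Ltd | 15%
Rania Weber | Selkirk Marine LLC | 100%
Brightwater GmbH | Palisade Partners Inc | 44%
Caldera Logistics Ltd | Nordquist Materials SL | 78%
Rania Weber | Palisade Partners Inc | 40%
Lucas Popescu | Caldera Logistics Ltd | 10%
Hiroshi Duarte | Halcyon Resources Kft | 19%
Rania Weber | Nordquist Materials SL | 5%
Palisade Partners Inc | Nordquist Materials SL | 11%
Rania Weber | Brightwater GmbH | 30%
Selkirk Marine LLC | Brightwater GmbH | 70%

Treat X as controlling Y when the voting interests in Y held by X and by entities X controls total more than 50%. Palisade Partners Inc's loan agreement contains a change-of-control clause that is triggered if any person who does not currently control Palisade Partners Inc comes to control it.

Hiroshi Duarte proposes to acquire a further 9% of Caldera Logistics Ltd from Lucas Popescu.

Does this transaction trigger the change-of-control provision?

No

The purchase adds only to Hiroshi's holdings (Lucas's stake shrinks), so Hiroshi is the only person who could newly come to control Palisade.
Hiroshi holds 75% of Caldera, so Hiroshi controls Caldera.
Caldera holds 78% of Nordquist, so Hiroshi controls Nordquist.
Neither Hiroshi nor any entity Hiroshi controls holds any voting interest in Palisade.
So before the transaction, Hiroshi does not control Palisade.
After the purchase, Hiroshi's direct stake in Caldera rises to 75% + 9% = 84%, and Lucas's stake falls to 1%.
Hiroshi holds 84% of Caldera, so Hiroshi controls Caldera.
After the transaction, neither Hiroshi nor any entity Hiroshi controls holds a voting interest in Palisade, so Hiroshi still does not control it.
No new person acquires control, so the clause is not triggered.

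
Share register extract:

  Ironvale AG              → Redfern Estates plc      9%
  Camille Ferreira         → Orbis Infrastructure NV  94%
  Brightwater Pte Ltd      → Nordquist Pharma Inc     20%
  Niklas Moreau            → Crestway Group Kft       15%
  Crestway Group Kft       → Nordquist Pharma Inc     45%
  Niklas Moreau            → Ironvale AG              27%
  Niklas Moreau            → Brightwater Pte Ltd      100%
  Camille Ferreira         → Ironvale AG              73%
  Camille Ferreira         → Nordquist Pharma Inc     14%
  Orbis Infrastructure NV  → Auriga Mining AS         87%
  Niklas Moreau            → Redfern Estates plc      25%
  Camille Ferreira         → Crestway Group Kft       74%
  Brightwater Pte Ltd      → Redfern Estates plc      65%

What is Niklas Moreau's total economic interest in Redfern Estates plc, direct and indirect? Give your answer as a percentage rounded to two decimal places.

92.43%

Niklas reaches Redfern along 3 paths.
Via Ironvale: 27% × 9% = 2.43%.
Via Brightwater: 100% × 65% = 65%.
Direct stake: 25% = 25%.
Total: 2.43% + 65% + 25% = 92.43%.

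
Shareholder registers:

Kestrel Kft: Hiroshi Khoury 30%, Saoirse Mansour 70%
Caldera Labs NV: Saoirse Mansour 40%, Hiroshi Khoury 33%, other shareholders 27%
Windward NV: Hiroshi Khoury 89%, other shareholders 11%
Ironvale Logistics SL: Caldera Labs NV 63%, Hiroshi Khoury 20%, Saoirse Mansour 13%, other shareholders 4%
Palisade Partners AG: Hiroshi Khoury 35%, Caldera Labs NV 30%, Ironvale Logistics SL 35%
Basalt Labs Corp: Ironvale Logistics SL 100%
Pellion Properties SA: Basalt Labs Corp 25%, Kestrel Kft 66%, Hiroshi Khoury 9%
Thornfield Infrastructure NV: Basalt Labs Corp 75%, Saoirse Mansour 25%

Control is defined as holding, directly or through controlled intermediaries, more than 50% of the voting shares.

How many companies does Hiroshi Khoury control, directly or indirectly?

Hiroshi holds 89% of Windward, so Hiroshi controls Windward.
No other company's threshold is met.
Hiroshi controls 1 company.

1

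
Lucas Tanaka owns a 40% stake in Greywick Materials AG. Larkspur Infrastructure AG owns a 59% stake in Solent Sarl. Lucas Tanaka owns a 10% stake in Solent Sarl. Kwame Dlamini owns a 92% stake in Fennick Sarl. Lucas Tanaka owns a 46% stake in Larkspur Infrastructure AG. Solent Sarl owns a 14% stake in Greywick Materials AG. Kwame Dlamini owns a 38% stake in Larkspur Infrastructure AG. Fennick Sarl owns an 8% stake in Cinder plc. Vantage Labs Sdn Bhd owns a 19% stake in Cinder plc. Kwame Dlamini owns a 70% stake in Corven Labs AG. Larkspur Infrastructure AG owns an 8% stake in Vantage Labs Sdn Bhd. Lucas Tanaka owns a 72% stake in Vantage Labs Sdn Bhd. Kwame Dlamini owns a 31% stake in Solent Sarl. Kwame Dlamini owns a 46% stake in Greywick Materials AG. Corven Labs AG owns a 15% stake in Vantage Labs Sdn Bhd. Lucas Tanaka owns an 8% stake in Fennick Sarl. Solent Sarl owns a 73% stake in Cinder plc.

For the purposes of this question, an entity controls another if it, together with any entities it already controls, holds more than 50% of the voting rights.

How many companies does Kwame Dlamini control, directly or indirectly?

2

Kwame holds 70% of Corven, so Kwame controls Corven.
Kwame holds 92% of Fennick, so Kwame controls Fennick.
No other company's threshold is met.
Kwame controls 2 companies.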